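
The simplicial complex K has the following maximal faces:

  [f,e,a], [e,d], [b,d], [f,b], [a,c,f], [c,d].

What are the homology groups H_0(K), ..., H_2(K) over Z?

Fix the vertex order a < b < c < d < e < f and write every simplex with vertices in increasing order. Then dim K = 2 and the simplices of K are:

  0-simplices (6): a, b, c, d, e, f
  1-simplices (9): ac, ae, af, bd, bf, cd, cf, de, ef
  2-simplices (2): acf, aef

giving chain groups C_0 ≅ Z^6, C_1 ≅ Z^9, C_2 ≅ Z^2.

∂_1: C_1 → C_0 is given by ∂[p,q] = [q] − [p].
As a 6×9 matrix over Z this has rank 5, with invariant factors (1,1,1,1,1).

∂_2: C_2 → C_1 sends each 2-simplex [p,q,r] to [q,r] − [p,r] + [p,q]. For instance
  ∂aef = ef − af + ae,
  ∂acf = cf − af + ac.
The resulting 9×2 matrix has rank 2, and its Smith normal form has invariant factors (1,1).

Now H_k = ker ∂_k / im ∂_{k+1}, so:

  H_0: rank C_0 − rank ∂_1 = 6 − 5 = 1, and the invariant factors of ∂_1 are all 1, so H_0 = Z.
  H_1: rank ker ∂_1 − rank ∂_2 = (9 − 5) − 2 = 2, and the invariant factors of ∂_2 are all 1, so H_1 = Z^2.
  H_2: rank ker ∂_2 − rank ∂_3 = (2 − 2) − 0 = 0, and there is no ∂_3, so H_2 = 0.

As a check, the Euler characteristic is 6 − 9 + 2 = -1, which agrees with 1 − 2 + 0 = -1.

H_0 ≅ Z,  H_1 ≅ Z^2,  H_2 = 0.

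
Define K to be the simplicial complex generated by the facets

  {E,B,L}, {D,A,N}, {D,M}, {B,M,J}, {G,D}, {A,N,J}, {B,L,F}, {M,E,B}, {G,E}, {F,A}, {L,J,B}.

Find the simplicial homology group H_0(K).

H_0 ≅ Z.

Take the total order A < B < D < E < F < G < J < L < M < N on the vertex set. Then K (dimension 2) consists of the simplices:

  0-simplices (10): A, B, D, E, F, G, J, L, M, N
  1-simplices (19): AD, AF, AJ, AN, BE, BF, BJ, BL, BM, DG, DM, DN, EG, EL, EM, FL, JL, JM, JN
  2-simplices (7): ADN, AJN, BEL, BEM, BFL, BJL, BJM

giving chain groups C_0 ≅ Z^10, C_1 ≅ Z^19, C_2 ≅ Z^7.

The boundary map ∂_1: C_1 → C_0 is given by ∂[p,q] = [q] − [p].
This gives a 10×19 integer matrix of rank 9; reducing to Smith normal form yields diagonal entries (1,1,1,1,1,1,1,1,1).

Boundary ∂_2: C_2 → C_1 maps a triangle to the signed sum of its edges. For instance
  ∂BEM = EM − BM + BE,
  ∂BEL = EL − BL + BE.
The 19×7 boundary matrix has rank 7 and Smith normal form diag(1,1,1,1,1,1,1).

From H_k ≅ ker(∂_k) / im(∂_{k+1}) we obtain:

  H_0: rank C_0 − rank ∂_1 = 10 − 9 = 1, and the invariant factors of ∂_1 are all 1, so H_0 = Z.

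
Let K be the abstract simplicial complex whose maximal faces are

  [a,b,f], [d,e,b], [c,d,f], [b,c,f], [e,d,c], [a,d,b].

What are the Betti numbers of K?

Order the vertices as a < b < c < d < e < f. Listing each simplex with vertices in this order, K has dimension 2 with simplices:

  0-simplices (6): a, b, c, d, e, f
  1-simplices (12): ab, ad, af, bc, bd, be, bf, cd, ce, cf, de, df
  2-simplices (6): abd, abf, bcf, bde, cde, cdf

giving chain groups C_0 ≅ Z^6, C_1 ≅ Z^12, C_2 ≅ Z^6.

Boundary ∂_1: C_1 → C_0 is given by ∂[p,q] = [q] − [p]. For instance
  ∂ad = d − a.
The 6×12 boundary matrix has rank 5 and Smith normal form diag(1,1,1,1,1).

∂_2: C_2 → C_1 sends each 2-simplex [p,q,r] to [q,r] − [p,r] + [p,q]. For instance
  ∂bde = de − be + bd,
  ∂cde = de − ce + cd.
The 12×6 boundary matrix has rank 6 and Smith normal form diag(1,1,1,1,1,1).

Reading off H_k = ker ∂_k / im ∂_{k+1}:

  H_0: rank C_0 − rank ∂_1 = 6 − 5 = 1, and the invariant factors of ∂_1 are all 1, so H_0 = Z.
  H_1: rank ker ∂_1 − rank ∂_2 = (12 − 5) − 6 = 1, and the invariant factors of ∂_2 are all 1, so H_1 = Z.
  H_2: rank ker ∂_2 − rank ∂_3 = (6 − 6) − 0 = 0, and there is no ∂_3, so H_2 = 0.

Hence the Betti numbers are b_0 = 1, b_1 = 1, b_2 = 0.

b_0 = 1, b_1 = 1, b_2 = 0.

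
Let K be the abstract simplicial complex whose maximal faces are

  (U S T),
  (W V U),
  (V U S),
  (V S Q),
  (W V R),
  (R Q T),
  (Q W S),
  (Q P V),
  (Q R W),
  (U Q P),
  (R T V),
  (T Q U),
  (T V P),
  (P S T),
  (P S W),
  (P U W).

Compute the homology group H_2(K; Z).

Take the total order P < Q < R < S < T < U < V < W on the vertex set. Then K (dimension 2) consists of the simplices:

  0-simplices (8): P, Q, R, S, T, U, V, W
  1-simplices (24): PQ, PS, PT, PU, PV, PW, QR, QS, QT, QU, QV, QW, RT, RV, RW, ST, SU, SV, SW, TU, TV, UV, UW, VW
  2-simplices (16): PQU, PQV, PST, PSW, PTV, PUW, QRT, QRW, QSV, QSW, QTU, RTV, RVW, STU, SUV, UVW

giving chain groups C_0 ≅ Z^8, C_1 ≅ Z^24, C_2 ≅ Z^16.

∂_1: C_1 → C_0 sends each edge [p,q] (with p < q) to q − p. For instance
  ∂PV = V − P.
As a 8×24 matrix over Z this has rank 7, with invariant factors (1,1,1,1,1,1,1).

Boundary ∂_2: C_2 → C_1 sends each 2-simplex [p,q,r] to [q,r] − [p,r] + [p,q]. For instance
  ∂STU = TU − SU + ST,
  ∂SUV = UV − SV + SU.
The 24×16 boundary matrix has rank 15 and Smith normal form diag(1,1,1,1,1,1,1,1,1,1,1,1,1,1,1).

From H_k ≅ ker(∂_k) / im(∂_{k+1}) we obtain:

  H_2: rank ker ∂_2 − rank ∂_3 = (16 − 15) − 0 = 1, and there is no ∂_3, so H_2 ≅ Z.

H_2 ≅ Z.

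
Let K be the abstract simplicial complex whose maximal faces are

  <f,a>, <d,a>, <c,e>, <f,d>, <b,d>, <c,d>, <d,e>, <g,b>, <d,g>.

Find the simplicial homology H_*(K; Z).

H_0 ≅ Z,  H_1 ≅ Z^3.

Take the total order a < b < c < d < e < f < g on the vertex set. Then K (dimension 1) consists of the simplices:

  0-simplices (7): a, b, c, d, e, f, g
  1-simplices (9): ad, af, bd, bg, cd, ce, de, df, dg

Hence C_0 ≅ Z^7, C_1 ≅ Z^9.

∂_1: C_1 → C_0 maps an edge to its endpoints' difference, ∂[p,q] = q − p.
The 7×9 boundary matrix has rank 6 and Smith normal form diag(1,1,1,1,1,1).

Reading off H_k = ker ∂_k / im ∂_{k+1}:

  H_0: rank C_0 − rank ∂_1 = 7 − 6 = 1, and the invariant factors of ∂_1 are all 1, so H_0 ≅ Z.
  H_1: rank ker ∂_1 − rank ∂_2 = (9 − 6) − 0 = 3, and there is no ∂_2, so H_1 ≅ Z^3.

As a check, the Euler characteristic is 7 − 9 = -2, which agrees with 1 − 3 = -2.
(K is a triangulation of a wedge of 3 circles.)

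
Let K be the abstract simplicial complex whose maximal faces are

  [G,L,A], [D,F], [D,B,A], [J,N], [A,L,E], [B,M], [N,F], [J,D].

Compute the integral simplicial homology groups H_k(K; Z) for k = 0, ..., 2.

H_0 = Z,  H_1 = Z,  H_2 = 0.

We work with the vertex ordering A < B < D < E < F < G < J < L < M < N. The simplices of K, each written with vertices in increasing order, are:

  0-simplices (10): A, B, D, E, F, G, J, L, M, N
  1-simplices (13): AB, AD, AE, AG, AL, BD, BM, DF, DJ, EL, FN, GL, JN
  2-simplices (3): ABD, AEL, AGL

so the chain groups are C_0 ≅ Z^10, C_1 ≅ Z^13, C_2 ≅ Z^3.

∂_1: C_1 → C_0 maps an edge to its endpoints' difference, ∂[p,q] = q − p. For instance
  ∂AB = B − A.
This gives a 10×13 integer matrix of rank 9; reducing to Smith normal form yields diagonal entries (1,1,1,1,1,1,1,1,1).

The boundary map ∂_2: C_2 → C_1 maps a triangle to the signed sum of its edges. For instance
  ∂AGL = GL − AL + AG,
  ∂ABD = BD − AD + AB.
This gives a 13×3 integer matrix of rank 3; reducing to Smith normal form yields diagonal entries (1,1,1).

Computing H_k = (kernel of ∂_k) / (image of ∂_{k+1}):

  H_0: rank C_0 − rank ∂_1 = 10 − 9 = 1, and the invariant factors of ∂_1 are all 1, so H_0 = Z.
  H_1: rank ker ∂_1 − rank ∂_2 = (13 − 9) − 3 = 1, and the invariant factors of ∂_2 are all 1, so H_1 = Z.
  H_2: rank ker ∂_2 − rank ∂_3 = (3 − 3) − 0 = 0, and there is no ∂_3, so H_2 = 0.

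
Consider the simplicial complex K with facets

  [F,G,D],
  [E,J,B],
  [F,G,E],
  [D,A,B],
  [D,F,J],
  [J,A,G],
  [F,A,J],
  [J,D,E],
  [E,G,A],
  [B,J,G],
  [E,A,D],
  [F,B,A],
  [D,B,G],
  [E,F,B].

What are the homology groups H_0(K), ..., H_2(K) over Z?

H_0 ≅ Z,  H_1 ≅ Z^2,  H_2 ≅ Z.

We work with the vertex ordering A < B < D < E < F < G < J. The simplices of K, each written with vertices in increasing order, are:

  0-simplices (7): A, B, D, E, F, G, J
  1-simplices (21): AB, AD, AE, AF, AG, AJ, BD, BE, BF, BG, BJ, DE, DF, DG, DJ, EF, EG, EJ, FG, FJ, GJ
  2-simplices (14): ABD, ABF, ADE, AEG, AFJ, AGJ, BDG, BEF, BEJ, BGJ, DEJ, DFG, DFJ, EFG

giving chain groups C_0 ≅ Z^7, C_1 ≅ Z^21, C_2 ≅ Z^14.

∂_1: C_1 → C_0 maps an edge to its endpoints' difference, ∂[p,q] = q − p.
This gives a 7×21 integer matrix of rank 6; reducing to Smith normal form yields diagonal entries (1,1,1,1,1,1).

Boundary ∂_2: C_2 → C_1 maps a triangle to the signed sum of its edges. For instance
  ∂AEG = EG − AG + AE,
  ∂BGJ = GJ − BJ + BG.
The resulting 21×14 matrix has rank 13, and its Smith normal form has invariant factors (1,1,1,1,1,1,1,1,1,1,1,1,1).

From H_k ≅ ker(∂_k) / im(∂_{k+1}) we obtain:

  H_0: rank C_0 − rank ∂_1 = 7 − 6 = 1, and the invariant factors of ∂_1 are all 1, so H_0 = Z.
  H_1: rank ker ∂_1 − rank ∂_2 = (21 − 6) − 13 = 2, and the invariant factors of ∂_2 are all 1, so H_1 = Z^2.
  H_2: rank ker ∂_2 − rank ∂_3 = (14 − 13) − 0 = 1, and there is no ∂_3, so H_2 = Z.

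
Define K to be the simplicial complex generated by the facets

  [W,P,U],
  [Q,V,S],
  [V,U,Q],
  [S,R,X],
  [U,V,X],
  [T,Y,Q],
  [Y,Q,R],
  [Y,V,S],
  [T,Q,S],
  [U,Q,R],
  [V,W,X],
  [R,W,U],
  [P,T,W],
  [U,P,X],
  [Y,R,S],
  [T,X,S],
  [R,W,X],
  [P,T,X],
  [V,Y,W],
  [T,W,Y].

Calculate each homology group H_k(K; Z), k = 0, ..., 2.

H_0 ≅ Z,  H_1 ≅ Z ⊕ Z/2,  H_2 = 0.

Take the total order P < Q < R < S < T < U < V < W < X < Y on the vertex set. Then K (dimension 2) consists of the simplices:

  0-simplices (10): P, Q, R, S, T, U, V, W, X, Y
  1-simplices (30): PT, PU, PW, PX, QR, QS, QT, QU, QV, QY, RS, RU, RW, RX, RY, ST, SV, SX, SY, TW, TX, TY, UV, UW, UX, VW, VX, VY, WX, WY
  2-simplices (20): PTW, PTX, PUW, PUX, QRU, QRY, QST, QSV, QTY, QUV, RSX, RSY, RUW, RWX, STX, SVY, TWY, UVX, VWX, VWY

so the chain groups are C_0 ≅ Z^10, C_1 ≅ Z^30, C_2 ≅ Z^20.

Boundary ∂_1: C_1 → C_0 is given by ∂[p,q] = [q] − [p]. For instance
  ∂SV = V − S.
The resulting 10×30 matrix has rank 9, and its Smith normal form has invariant factors (1,1,1,1,1,1,1,1,1).

Boundary ∂_2: C_2 → C_1 sends each 2-simplex [p,q,r] to [q,r] − [p,r] + [p,q]. For instance
  ∂UVX = VX − UX + UV,
  ∂QUV = UV − QV + QU.
The resulting 30×20 matrix has rank 20, and its Smith normal form has invariant factors (1,1,1,1,1,1,1,1,1,1,1,1,1,1,1,1,1,1,1,2).

Reading off H_k = ker ∂_k / im ∂_{k+1}:

  H_0: rank C_0 − rank ∂_1 = 10 − 9 = 1, and the invariant factors of ∂_1 are all 1, so H_0 ≅ Z.
  H_1: rank ker ∂_1 − rank ∂_2 = (30 − 9) − 20 = 1, and ∂_2 has invariant factor 2 > 1, so H_1 ≅ Z ⊕ Z/2.
  H_2: rank ker ∂_2 − rank ∂_3 = (20 − 20) − 0 = 0, and there is no ∂_3, so H_2 ≅ 0.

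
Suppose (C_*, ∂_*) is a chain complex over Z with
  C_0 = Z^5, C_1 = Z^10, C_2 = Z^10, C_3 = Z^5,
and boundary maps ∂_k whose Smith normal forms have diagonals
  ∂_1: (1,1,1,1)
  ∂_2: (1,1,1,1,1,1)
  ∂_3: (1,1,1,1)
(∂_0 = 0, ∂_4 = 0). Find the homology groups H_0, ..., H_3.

H_0 ≅ Z,  H_1 = 0,  H_2 = 0,  H_3 ≅ Z.

H_0: b_0 = 5 − 0 − 4 = 1; torsion from ∂_1 factors > 1: none. So H_0 ≅ Z.
H_1: b_1 = 10 − 4 − 6 = 0; torsion from ∂_2 factors > 1: none. So H_1 ≅ 0.
H_2: b_2 = 10 − 6 − 4 = 0; torsion from ∂_3 factors > 1: none. So H_2 ≅ 0.
H_3: b_3 = 5 − 4 − 0 = 1; torsion from ∂_4 factors > 1: none. So H_3 ≅ Z.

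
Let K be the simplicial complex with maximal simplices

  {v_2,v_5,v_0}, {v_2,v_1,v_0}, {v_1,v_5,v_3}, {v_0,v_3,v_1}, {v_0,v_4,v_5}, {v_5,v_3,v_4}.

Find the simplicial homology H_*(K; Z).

H_0 = Z,  H_1 = Z,  H_2 = 0.

Order the vertices as v_0 < v_1 < v_2 < v_3 < v_4 < v_5. Listing each simplex with vertices in this order, K has dimension 2 with simplices:

  0-simplices (6): [v_0], [v_1], [v_2], [v_3], [v_4], [v_5]
  1-simplices (12): [v_0,v_1], [v_0,v_2], [v_0,v_3], [v_0,v_4], [v_0,v_5], [v_1,v_2], [v_1,v_3], [v_1,v_5], [v_2,v_5], [v_3,v_4], [v_3,v_5], [v_4,v_5]
  2-simplices (6): [v_0,v_1,v_2], [v_0,v_1,v_3], [v_0,v_2,v_5], [v_0,v_4,v_5], [v_1,v_3,v_5], [v_3,v_4,v_5]

giving chain groups C_0 ≅ Z^6, C_1 ≅ Z^12, C_2 ≅ Z^6.

Boundary ∂_1: C_1 → C_0 maps an edge to its endpoints' difference, ∂[p,q] = q − p. For instance
  ∂[v_0,v_4] = [v_4] − [v_0].
The 6×12 boundary matrix has rank 5 and Smith normal form diag(1,1,1,1,1).

∂_2: C_2 → C_1 maps a triangle to the signed sum of its edges. For instance
  ∂[v_1,v_3,v_5] = [v_3,v_5] − [v_1,v_5] + [v_1,v_3],
  ∂[v_0,v_1,v_2] = [v_1,v_2] − [v_0,v_2] + [v_0,v_1].
As a 12×6 matrix over Z this has rank 6, with invariant factors (1,1,1,1,1,1).

From H_k ≅ ker(∂_k) / im(∂_{k+1}) we obtain:

  H_0: rank C_0 − rank ∂_1 = 6 − 5 = 1, and the invariant factors of ∂_1 are all 1, so H_0 = Z.
  H_1: rank ker ∂_1 − rank ∂_2 = (12 − 5) − 6 = 1, and the invariant factors of ∂_2 are all 1, so H_1 = Z.
  H_2: rank ker ∂_2 − rank ∂_3 = (6 − 6) − 0 = 0, and there is no ∂_3, so H_2 = 0.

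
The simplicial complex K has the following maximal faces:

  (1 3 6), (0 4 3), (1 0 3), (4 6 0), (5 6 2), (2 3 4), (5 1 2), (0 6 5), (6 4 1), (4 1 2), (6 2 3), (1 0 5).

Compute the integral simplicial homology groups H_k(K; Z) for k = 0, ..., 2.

Order the vertices as 0 < 1 < 2 < 3 < 4 < 5 < 6. Listing each simplex with vertices in this order, K has dimension 2 with simplices:

  0-simplices (7): [0], [1], [2], [3], [4], [5], [6]
  1-simplices (18): [0,1], [0,3], [0,4], [0,5], [0,6], [1,2], [1,3], [1,4], [1,5], [1,6], [2,3], [2,4], [2,5], [2,6], [3,4], [3,6], [4,6], [5,6]
  2-simplices (12): [0,1,3], [0,1,5], [0,3,4], [0,4,6], [0,5,6], [1,2,4], [1,2,5], [1,3,6], [1,4,6], [2,3,4], [2,3,6], [2,5,6]

giving chain groups C_0 ≅ Z^7, C_1 ≅ Z^18, C_2 ≅ Z^12.

∂_1: C_1 → C_0 maps an edge to its endpoints' difference, ∂[p,q] = q − p. For instance
  ∂[2,5] = [5] − [2].
The 7×18 boundary matrix has rank 6 and Smith normal form diag(1,1,1,1,1,1).

∂_2: C_2 → C_1 maps a triangle to the signed sum of its edges. For instance
  ∂[1,2,5] = [2,5] − [1,5] + [1,2],
  ∂[0,1,5] = [1,5] − [0,5] + [0,1].
As a 18×12 matrix over Z this has rank 12, with invariant factors (1,1,1,1,1,1,1,1,1,1,1,2).

Now H_k = ker ∂_k / im ∂_{k+1}, so:

  H_0: rank C_0 − rank ∂_1 = 7 − 6 = 1, and the invariant factors of ∂_1 are all 1, so H_0 = Z.
  H_1: rank ker ∂_1 − rank ∂_2 = (18 − 6) − 12 = 0, and ∂_2 has invariant factor 2 > 1, so H_1 = Z_2.
  H_2: rank ker ∂_2 − rank ∂_3 = (12 − 12) − 0 = 0, and there is no ∂_3, so H_2 = 0.

H_0 ≅ Z,  H_1 ≅ Z_2,  H_2 = 0.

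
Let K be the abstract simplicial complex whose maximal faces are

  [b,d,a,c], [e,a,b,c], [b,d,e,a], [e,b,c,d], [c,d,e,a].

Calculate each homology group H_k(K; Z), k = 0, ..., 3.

K has 5 vertices, 10 edges, 10 triangles, 5 3-simplices.
rank ∂_0 = 0, rank ∂_1 = 4 ⇒ b_0 = 5 − 0 − 4 = 1; all invariant factors of ∂_1 are 1 so no torsion. So H_0 ≅ Z.
rank ∂_1 = 4, rank ∂_2 = 6 ⇒ b_1 = 10 − 4 − 6 = 0; all invariant factors of ∂_2 are 1 so no torsion. So H_1 ≅ 0.
rank ∂_2 = 6, rank ∂_3 = 4 ⇒ b_2 = 10 − 6 − 4 = 0; all invariant factors of ∂_3 are 1 so no torsion. So H_2 ≅ 0.
rank ∂_3 = 4, rank ∂_4 = 0 ⇒ b_3 = 5 − 4 − 0 = 1. So H_3 ≅ Z.

H_0 = Z,  H_1 = 0,  H_2 = 0,  H_3 = Z.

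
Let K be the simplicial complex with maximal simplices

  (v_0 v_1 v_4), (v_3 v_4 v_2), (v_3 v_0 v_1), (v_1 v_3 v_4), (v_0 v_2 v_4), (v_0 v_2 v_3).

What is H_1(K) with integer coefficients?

H_1 = 0.

Take the total order v_0 < v_1 < v_2 < v_3 < v_4 on the vertex set. Then K (dimension 2) consists of the simplices:

  0-simplices (5): [v_0], [v_1], [v_2], [v_3], [v_4]
  1-simplices (9): [v_0,v_1], [v_0,v_2], [v_0,v_3], [v_0,v_4], [v_1,v_3], [v_1,v_4], [v_2,v_3], [v_2,v_4], [v_3,v_4]
  2-simplices (6): [v_0,v_1,v_3], [v_0,v_1,v_4], [v_0,v_2,v_3], [v_0,v_2,v_4], [v_1,v_3,v_4], [v_2,v_3,v_4]

giving chain groups C_0 ≅ Z^5, C_1 ≅ Z^9, C_2 ≅ Z^6.

Boundary ∂_1: C_1 → C_0 maps an edge to its endpoints' difference, ∂[p,q] = q − p. For instance
  ∂[v_0,v_1] = [v_1] − [v_0].
The 5×9 boundary matrix has rank 4 and Smith normal form diag(1,1,1,1).

The boundary map ∂_2: C_2 → C_1 sends each 2-simplex [p,q,r] to [q,r] − [p,r] + [p,q]. For instance
  ∂[v_0,v_2,v_4] = [v_2,v_4] − [v_0,v_4] + [v_0,v_2],
  ∂[v_2,v_3,v_4] = [v_3,v_4] − [v_2,v_4] + [v_2,v_3].
The 9×6 boundary matrix has rank 5 and Smith normal form diag(1,1,1,1,1).

Now H_k = ker ∂_k / im ∂_{k+1}, so:

  H_1: rank ker ∂_1 − rank ∂_2 = (9 − 4) − 5 = 0, and the invariant factors of ∂_2 are all 1, so H_1 ≅ 0.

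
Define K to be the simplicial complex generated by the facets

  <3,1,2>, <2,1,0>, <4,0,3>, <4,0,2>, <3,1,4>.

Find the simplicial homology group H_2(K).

H_2 = 0.

Order the vertices as 0 < 1 < 2 < 3 < 4. Listing each simplex with vertices in this order, K has dimension 2 with simplices:

  0-simplices (5): [0], [1], [2], [3], [4]
  1-simplices (10): [0,1], [0,2], [0,3], [0,4], [1,2], [1,3], [1,4], [2,3], [2,4], [3,4]
  2-simplices (5): [0,1,2], [0,2,4], [0,3,4], [1,2,3], [1,3,4]

giving chain groups C_0 ≅ Z^5, C_1 ≅ Z^10, C_2 ≅ Z^5.

The boundary map ∂_1: C_1 → C_0 maps an edge to its endpoints' difference, ∂[p,q] = q − p.
This gives a 5×10 integer matrix of rank 4; reducing to Smith normal form yields diagonal entries (1,1,1,1).

The boundary map ∂_2: C_2 → C_1 maps a triangle to the signed sum of its edges. For instance
  ∂[1,3,4] = [3,4] − [1,4] + [1,3],
  ∂[0,3,4] = [3,4] − [0,4] + [0,3].
This gives a 10×5 integer matrix of rank 5; reducing to Smith normal form yields diagonal entries (1,1,1,1,1).

Now H_k = ker ∂_k / im ∂_{k+1}, so:

  H_2: rank ker ∂_2 − rank ∂_3 = (5 − 5) − 0 = 0, and there is no ∂_3, so H_2 = 0.

(K is a triangulation of the Möbius band.)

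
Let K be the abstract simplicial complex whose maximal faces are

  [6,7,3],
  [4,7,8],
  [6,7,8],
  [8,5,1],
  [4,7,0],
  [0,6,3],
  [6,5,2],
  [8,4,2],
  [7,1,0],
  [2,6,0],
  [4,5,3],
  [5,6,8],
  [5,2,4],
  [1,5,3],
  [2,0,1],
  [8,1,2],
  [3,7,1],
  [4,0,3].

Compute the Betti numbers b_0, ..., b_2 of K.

Order the vertices as 0 < 1 < 2 < 3 < 4 < 5 < 6 < 7 < 8. Listing each simplex with vertices in this order, K has dimension 2 with simplices:

  0-simplices (9): [0], [1], [2], [3], [4], [5], [6], [7], [8]
  1-simplices (27): (27 of them)
  2-simplices (18): [0,1,2], [0,1,7], [0,2,6], [0,3,4], [0,3,6], [0,4,7], [1,2,8], [1,3,5], [1,3,7], [1,5,8], [2,4,5], [2,4,8], [2,5,6], [3,4,5], [3,6,7], [4,7,8], [5,6,8], [6,7,8]

so the chain groups are C_0 ≅ Z^9, C_1 ≅ Z^27, C_2 ≅ Z^18.

The boundary map ∂_1: C_1 → C_0 is given by ∂[p,q] = [q] − [p].
This gives a 9×27 integer matrix of rank 8; reducing to Smith normal form yields diagonal entries (1,1,1,1,1,1,1,1).

Boundary ∂_2: C_2 → C_1 sends each 2-simplex [p,q,r] to [q,r] − [p,r] + [p,q]. For instance
  ∂[3,4,5] = [4,5] − [3,5] + [3,4],
  ∂[4,7,8] = [7,8] − [4,8] + [4,7].
This gives a 27×18 integer matrix of rank 18; reducing to Smith normal form yields diagonal entries (1,1,1,1,1,1,1,1,1,1,1,1,1,1,1,1,1,2).

Computing H_k = (kernel of ∂_k) / (image of ∂_{k+1}):

  H_0: rank C_0 − rank ∂_1 = 9 − 8 = 1, and the invariant factors of ∂_1 are all 1, so H_0 ≅ Z.
  H_1: rank ker ∂_1 − rank ∂_2 = (27 − 8) − 18 = 1, and ∂_2 has invariant factor 2 > 1, so H_1 ≅ Z ⊕ Z/2.
  H_2: rank ker ∂_2 − rank ∂_3 = (18 − 18) − 0 = 0, and there is no ∂_3, so H_2 ≅ 0.

As a check, the Euler characteristic is 9 − 27 + 18 = 0, which agrees with 1 − 1 + 0 = 0.

Hence the Betti numbers are b_0 = 1, b_1 = 1, b_2 = 0.

b_0 = 1, b_1 = 1, b_2 = 0.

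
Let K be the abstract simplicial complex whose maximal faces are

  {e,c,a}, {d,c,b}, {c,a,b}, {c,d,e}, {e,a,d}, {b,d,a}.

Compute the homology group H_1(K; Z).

Take the total order a < b < c < d < e on the vertex set. Then K (dimension 2) consists of the simplices:

  0-simplices (5): a, b, c, d, e
  1-simplices (9): ab, ac, ad, ae, bc, bd, cd, ce, de
  2-simplices (6): abc, abd, ace, ade, bcd, cde

Hence C_0 ≅ Z^5, C_1 ≅ Z^9, C_2 ≅ Z^6.

The boundary map ∂_1: C_1 → C_0 maps an edge to its endpoints' difference, ∂[p,q] = q − p. For instance
  ∂ac = c − a.
As a 5×9 matrix over Z this has rank 4, with invariant factors (1,1,1,1).

Boundary ∂_2: C_2 → C_1 maps a triangle to the signed sum of its edges. For instance
  ∂abc = bc − ac + ab,
  ∂ade = de − ae + ad.
This gives a 9×6 integer matrix of rank 5; reducing to Smith normal form yields diagonal entries (1,1,1,1,1).

Now H_k = ker ∂_k / im ∂_{k+1}, so:

  H_1: rank ker ∂_1 − rank ∂_2 = (9 − 4) − 5 = 0, and the invariant factors of ∂_2 are all 1, so H_1 = 0.

(K is a triangulation of the 2-sphere S^2.)

H_1 ≅ 0.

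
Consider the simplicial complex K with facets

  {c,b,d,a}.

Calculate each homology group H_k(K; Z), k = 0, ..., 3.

Fix the vertex order a < b < c < d and write every simplex with vertices in increasing order. Then dim K = 3 and the simplices of K are:

  0-simplices (4): a, b, c, d
  1-simplices (6): ab, ac, ad, bc, bd, cd
  2-simplices (4): abc, abd, acd, bcd
  3-simplices (1): abcd

Hence C_0 ≅ Z^4, C_1 ≅ Z^6, C_2 ≅ Z^4, C_3 ≅ Z^1.

The boundary map ∂_1: C_1 → C_0 sends each edge [p,q] (with p < q) to q − p. For instance
  ∂cd = d − c.
As a 4×6 matrix over Z this has rank 3, with invariant factors (1,1,1).

∂_2: C_2 → C_1 maps a triangle to the signed sum of its edges. For instance
  ∂abd = bd − ad + ab,
  ∂acd = cd − ad + ac.
This gives a 6×4 integer matrix of rank 3; reducing to Smith normal form yields diagonal entries (1,1,1).

The boundary map ∂_3: C_3 → C_2 sends each 3-simplex σ to the alternating sum Σ_i (−1)^i (σ with its i-th vertex removed). For instance
  ∂abcd = bcd − acd + abd − abc.
This gives a 4×1 integer matrix of rank 1; reducing to Smith normal form yields diagonal entries (1).

Computing H_k = (kernel of ∂_k) / (image of ∂_{k+1}):

  H_0: rank C_0 − rank ∂_1 = 4 − 3 = 1, and the invariant factors of ∂_1 are all 1, so H_0 ≅ Z.
  H_1: rank ker ∂_1 − rank ∂_2 = (6 − 3) − 3 = 0, and the invariant factors of ∂_2 are all 1, so H_1 ≅ 0.
  H_2: rank ker ∂_2 − rank ∂_3 = (4 − 3) − 1 = 0, and the invariant factors of ∂_3 are all 1, so H_2 ≅ 0.
  H_3: rank ker ∂_3 − rank ∂_4 = (1 − 1) − 0 = 0, and there is no ∂_4, so H_3 ≅ 0.

(K is a triangulation of the 3-simplex.)

H_0 ≅ Z,  H_1 = 0,  H_2 = 0,  H_3 = 0.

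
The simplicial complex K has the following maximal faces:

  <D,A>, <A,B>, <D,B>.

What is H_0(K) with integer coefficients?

H_0 ≅ Z.

We work with the vertex ordering A < B < D. The simplices of K, each written with vertices in increasing order, are:

  0-simplices (3): A, B, D
  1-simplices (3): AB, AD, BD

so the chain groups are C_0 ≅ Z^3, C_1 ≅ Z^3.

∂_1: C_1 → C_0 sends each edge [p,q] (with p < q) to q − p. For instance
  ∂BD = D − B.
As a 3×3 matrix over Z this has rank 2, with invariant factors (1,1).

Reading off H_k = ker ∂_k / im ∂_{k+1}:

  H_0: rank C_0 − rank ∂_1 = 3 − 2 = 1, and the invariant factors of ∂_1 are all 1, so H_0 ≅ Z.

(K is a triangulation of the circle S^1.)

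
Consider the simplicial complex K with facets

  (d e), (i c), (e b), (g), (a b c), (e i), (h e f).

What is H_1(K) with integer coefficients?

K has 9 vertices, 10 edges, 2 triangles.
rank ∂_1 = 7, rank ∂_2 = 2 ⇒ b_1 = 10 − 7 − 2 = 1; all invariant factors of ∂_2 are 1 so no torsion. So H_1 ≅ Z.

H_1 ≅ Z.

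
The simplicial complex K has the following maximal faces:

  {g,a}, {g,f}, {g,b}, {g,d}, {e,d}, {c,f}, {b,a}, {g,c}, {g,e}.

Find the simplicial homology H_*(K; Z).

We work with the vertex ordering a < b < c < d < e < f < g. The simplices of K, each written with vertices in increasing order, are:

  0-simplices (7): a, b, c, d, e, f, g
  1-simplices (9): ab, ag, bg, cf, cg, de, dg, eg, fg

so the chain groups are C_0 ≅ Z^7, C_1 ≅ Z^9.

Boundary ∂_1: C_1 → C_0 maps an edge to its endpoints' difference, ∂[p,q] = q − p.
The resulting 7×9 matrix has rank 6, and its Smith normal form has invariant factors (1,1,1,1,1,1).

From H_k ≅ ker(∂_k) / im(∂_{k+1}) we obtain:

  H_0: rank C_0 − rank ∂_1 = 7 − 6 = 1, and the invariant factors of ∂_1 are all 1, so H_0 = Z.
  H_1: rank ker ∂_1 − rank ∂_2 = (9 − 6) − 0 = 3, and there is no ∂_2, so H_1 = Z^3.

H_0 = Z,  H_1 = Z^3.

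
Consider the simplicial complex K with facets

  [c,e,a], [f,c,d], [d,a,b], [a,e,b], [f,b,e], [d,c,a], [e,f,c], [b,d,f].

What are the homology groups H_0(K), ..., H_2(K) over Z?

H_0 ≅ Z,  H_1 = 0,  H_2 ≅ Z.

Fix the vertex order a < b < c < d < e < f and write every simplex with vertices in increasing order. Then dim K = 2 and the simplices of K are:

  0-simplices (6): a, b, c, d, e, f
  1-simplices (12): ab, ac, ad, ae, bd, be, bf, cd, ce, cf, df, ef
  2-simplices (8): abd, abe, acd, ace, bdf, bef, cdf, cef

giving chain groups C_0 ≅ Z^6, C_1 ≅ Z^12, C_2 ≅ Z^8.

∂_1: C_1 → C_0 maps an edge to its endpoints' difference, ∂[p,q] = q − p. For instance
  ∂cf = f − c.
This gives a 6×12 integer matrix of rank 5; reducing to Smith normal form yields diagonal entries (1,1,1,1,1).

∂_2: C_2 → C_1 sends each 2-simplex [p,q,r] to [q,r] − [p,r] + [p,q]. For instance
  ∂bef = ef − bf + be,
  ∂ace = ce − ae + ac.
The resulting 12×8 matrix has rank 7, and its Smith normal form has invariant factors (1,1,1,1,1,1,1).

Reading off H_k = ker ∂_k / im ∂_{k+1}:

  H_0: rank C_0 − rank ∂_1 = 6 − 5 = 1, and the invariant factors of ∂_1 are all 1, so H_0 ≅ Z.
  H_1: rank ker ∂_1 − rank ∂_2 = (12 − 5) − 7 = 0, and the invariant factors of ∂_2 are all 1, so H_1 ≅ 0.
  H_2: rank ker ∂_2 − rank ∂_3 = (8 − 7) − 0 = 1, and there is no ∂_3, so H_2 ≅ Z.

As a check, the Euler characteristic is 6 − 12 + 8 = 2, which agrees with 1 − 0 + 1 = 2.
(K is a triangulation of the 2-sphere S^2.)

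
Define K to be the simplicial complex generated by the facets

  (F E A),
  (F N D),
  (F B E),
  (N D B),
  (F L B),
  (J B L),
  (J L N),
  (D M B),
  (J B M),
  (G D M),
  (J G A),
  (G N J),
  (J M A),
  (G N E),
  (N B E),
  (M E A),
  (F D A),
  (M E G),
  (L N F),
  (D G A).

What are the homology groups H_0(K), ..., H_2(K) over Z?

Take the total order A < B < D < E < F < G < J < L < M < N on the vertex set. Then K (dimension 2) consists of the simplices:

  0-simplices (10): A, B, D, E, F, G, J, L, M, N
  1-simplices (30): AD, AE, AF, AG, AJ, AM, BD, BE, BF, BJ, BL, BM, BN, DF, DG, DM, DN, EF, EG, EM, EN, FL, FN, GJ, GM, GN, JL, JM, JN, LN
  2-simplices (20): ADF, ADG, AEF, AEM, AGJ, AJM, BDM, BDN, BEF, BEN, BFL, BJL, BJM, DFN, DGM, EGM, EGN, FLN, GJN, JLN

so the chain groups are C_0 ≅ Z^10, C_1 ≅ Z^30, C_2 ≅ Z^20.

∂_1: C_1 → C_0 sends each edge [p,q] (with p < q) to q − p.
As a 10×30 matrix over Z this has rank 9, with invariant factors (1,1,1,1,1,1,1,1,1).

Boundary ∂_2: C_2 → C_1 acts by ∂[p,q,r] = [q,r] − [p,r] + [p,q]. For instance
  ∂ADG = DG − AG + AD,
  ∂AJM = JM − AM + AJ.
This gives a 30×20 integer matrix of rank 20; reducing to Smith normal form yields diagonal entries (1,1,1,1,1,1,1,1,1,1,1,1,1,1,1,1,1,1,1,2).

Now H_k = ker ∂_k / im ∂_{k+1}, so:

  H_0: rank C_0 − rank ∂_1 = 10 − 9 = 1, and the invariant factors of ∂_1 are all 1, so H_0 = Z.
  H_1: rank ker ∂_1 − rank ∂_2 = (30 − 9) − 20 = 1, and ∂_2 has invariant factor 2 > 1, so H_1 = Z ⊕ Z/2Z.
  H_2: rank ker ∂_2 − rank ∂_3 = (20 − 20) − 0 = 0, and there is no ∂_3, so H_2 = 0.

As a check, the Euler characteristic is 10 − 30 + 20 = 0, which agrees with 1 − 1 + 0 = 0.
(K is a triangulation of the Klein bottle.)

H_0 = Z,  H_1 = Z ⊕ Z/2Z,  H_2 = 0.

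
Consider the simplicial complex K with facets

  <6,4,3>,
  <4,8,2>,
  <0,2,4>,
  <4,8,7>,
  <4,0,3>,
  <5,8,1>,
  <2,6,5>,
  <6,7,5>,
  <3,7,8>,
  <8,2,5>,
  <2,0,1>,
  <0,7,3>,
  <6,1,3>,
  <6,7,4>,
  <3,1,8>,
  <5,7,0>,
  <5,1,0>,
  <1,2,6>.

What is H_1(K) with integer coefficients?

H_1 = Z ⊕ Z_2.

K has 9 vertices, 27 edges, 18 triangles.
rank ∂_1 = 8, rank ∂_2 = 18 ⇒ b_1 = 27 − 8 − 18 = 1; ∂_2 has invariant factor(s) [2] giving torsion. So H_1 ≅ Z ⊕ Z_2.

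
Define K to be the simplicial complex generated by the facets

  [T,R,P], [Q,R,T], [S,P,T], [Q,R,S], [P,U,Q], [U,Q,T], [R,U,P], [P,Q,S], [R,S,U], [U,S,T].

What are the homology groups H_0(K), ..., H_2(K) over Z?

Take the total order P < Q < R < S < T < U on the vertex set. Then K (dimension 2) consists of the simplices:

  0-simplices (6): P, Q, R, S, T, U
  1-simplices (15): PQ, PR, PS, PT, PU, QR, QS, QT, QU, RS, RT, RU, ST, SU, TU
  2-simplices (10): PQS, PQU, PRT, PRU, PST, QRS, QRT, QTU, RSU, STU

giving chain groups C_0 ≅ Z^6, C_1 ≅ Z^15, C_2 ≅ Z^10.

Boundary ∂_1: C_1 → C_0 is given by ∂[p,q] = [q] − [p].
The 6×15 boundary matrix has rank 5 and Smith normal form diag(1,1,1,1,1).

∂_2: C_2 → C_1 maps a triangle to the signed sum of its edges. For instance
  ∂QRS = RS − QS + QR,
  ∂RSU = SU − RU + RS.
As a 15×10 matrix over Z this has rank 10, with invariant factors (1,1,1,1,1,1,1,1,1,2).

From H_k ≅ ker(∂_k) / im(∂_{k+1}) we obtain:

  H_0: rank C_0 − rank ∂_1 = 6 − 5 = 1, and the invariant factors of ∂_1 are all 1, so H_0 ≅ Z.
  H_1: rank ker ∂_1 − rank ∂_2 = (15 − 5) − 10 = 0, and ∂_2 has invariant factor 2 > 1, so H_1 ≅ Z/2Z.
  H_2: rank ker ∂_2 − rank ∂_3 = (10 − 10) − 0 = 0, and there is no ∂_3, so H_2 ≅ 0.

H_0 ≅ Z,  H_1 ≅ Z/2Z,  H_2 = 0.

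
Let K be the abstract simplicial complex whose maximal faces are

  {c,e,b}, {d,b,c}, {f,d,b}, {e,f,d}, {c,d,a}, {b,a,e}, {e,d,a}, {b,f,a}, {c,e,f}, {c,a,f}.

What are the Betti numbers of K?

Take the total order a < b < c < d < e < f on the vertex set. Then K (dimension 2) consists of the simplices:

  0-simplices (6): a, b, c, d, e, f
  1-simplices (15): ab, ac, ad, ae, af, bc, bd, be, bf, cd, ce, cf, de, df, ef
  2-simplices (10): abe, abf, acd, acf, ade, bcd, bce, bdf, cef, def

so the chain groups are C_0 ≅ Z^6, C_1 ≅ Z^15, C_2 ≅ Z^10.

The boundary map ∂_1: C_1 → C_0 sends each edge [p,q] (with p < q) to q − p.
The 6×15 boundary matrix has rank 5 and Smith normal form diag(1,1,1,1,1).

The boundary map ∂_2: C_2 → C_1 sends each 2-simplex [p,q,r] to [q,r] − [p,r] + [p,q]. For instance
  ∂def = ef − df + de,
  ∂bdf = df − bf + bd.
The 15×10 boundary matrix has rank 10 and Smith normal form diag(1,1,1,1,1,1,1,1,1,2).

Reading off H_k = ker ∂_k / im ∂_{k+1}:

  H_0: rank C_0 − rank ∂_1 = 6 − 5 = 1, and the invariant factors of ∂_1 are all 1, so H_0 ≅ Z.
  H_1: rank ker ∂_1 − rank ∂_2 = (15 − 5) − 10 = 0, and ∂_2 has invariant factor 2 > 1, so H_1 ≅ Z_2.
  H_2: rank ker ∂_2 − rank ∂_3 = (10 − 10) − 0 = 0, and there is no ∂_3, so H_2 ≅ 0.

(K is a triangulation of the real projective plane RP^2.)

Hence the Betti numbers are b_0 = 1, b_1 = 0, b_2 = 0.

b_0 = 1, b_1 = 0, b_2 = 0.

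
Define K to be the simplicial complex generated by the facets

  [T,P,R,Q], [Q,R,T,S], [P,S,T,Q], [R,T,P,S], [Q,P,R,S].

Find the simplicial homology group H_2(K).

We work with the vertex ordering P < Q < R < S < T. The simplices of K, each written with vertices in increasing order, are:

  0-simplices (5): P, Q, R, S, T
  1-simplices (10): PQ, PR, PS, PT, QR, QS, QT, RS, RT, ST
  2-simplices (10): PQR, PQS, PQT, PRS, PRT, PST, QRS, QRT, QST, RST
  3-simplices (5): PQRS, PQRT, PQST, PRST, QRST

Hence C_0 ≅ Z^5, C_1 ≅ Z^10, C_2 ≅ Z^10, C_3 ≅ Z^5.

The boundary map ∂_1: C_1 → C_0 is given by ∂[p,q] = [q] − [p]. For instance
  ∂PR = R − P.
The resulting 5×10 matrix has rank 4, and its Smith normal form has invariant factors (1,1,1,1).

Boundary ∂_2: C_2 → C_1 maps a triangle to the signed sum of its edges. For instance
  ∂PRS = RS − PS + PR,
  ∂PRT = RT − PT + PR.
As a 10×10 matrix over Z this has rank 6, with invariant factors (1,1,1,1,1,1).

∂_3: C_3 → C_2 sends each 3-simplex σ to the alternating sum Σ_i (−1)^i (σ with its i-th vertex removed). For instance
  ∂QRST = RST − QST + QRT − QRS,
  ∂PQST = QST − PST + PQT − PQS.
The 10×5 boundary matrix has rank 4 and Smith normal form diag(1,1,1,1).

From H_k ≅ ker(∂_k) / im(∂_{k+1}) we obtain:

  H_2: rank ker ∂_2 − rank ∂_3 = (10 − 6) − 4 = 0, and the invariant factors of ∂_3 are all 1, so H_2 = 0.

H_2 ≅ 0.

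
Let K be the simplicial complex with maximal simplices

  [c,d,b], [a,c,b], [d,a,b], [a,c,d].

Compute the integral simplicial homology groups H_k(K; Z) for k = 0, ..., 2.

Take the total order a < b < c < d on the vertex set. Then K (dimension 2) consists of the simplices:

  0-simplices (4): a, b, c, d
  1-simplices (6): ab, ac, ad, bc, bd, cd
  2-simplices (4): abc, abd, acd, bcd

giving chain groups C_0 ≅ Z^4, C_1 ≅ Z^6, C_2 ≅ Z^4.

The boundary map ∂_1: C_1 → C_0 is given by ∂[p,q] = [q] − [p].
The resulting 4×6 matrix has rank 3, and its Smith normal form has invariant factors (1,1,1).

Boundary ∂_2: C_2 → C_1 maps a triangle to the signed sum of its edges. For instance
  ∂abd = bd − ad + ab,
  ∂bcd = cd − bd + bc.
As a 6×4 matrix over Z this has rank 3, with invariant factors (1,1,1).

Computing H_k = (kernel of ∂_k) / (image of ∂_{k+1}):

  H_0: rank C_0 − rank ∂_1 = 4 − 3 = 1, and the invariant factors of ∂_1 are all 1, so H_0 ≅ Z.
  H_1: rank ker ∂_1 − rank ∂_2 = (6 − 3) − 3 = 0, and the invariant factors of ∂_2 are all 1, so H_1 ≅ 0.
  H_2: rank ker ∂_2 − rank ∂_3 = (4 − 3) − 0 = 1, and there is no ∂_3, so H_2 ≅ Z.

As a check, the Euler characteristic is 4 − 6 + 4 = 2, which agrees with 1 − 0 + 1 = 2.
(K is a triangulation of the 2-sphere S^2.)

H_0 = Z,  H_1 = 0,  H_2 = Z.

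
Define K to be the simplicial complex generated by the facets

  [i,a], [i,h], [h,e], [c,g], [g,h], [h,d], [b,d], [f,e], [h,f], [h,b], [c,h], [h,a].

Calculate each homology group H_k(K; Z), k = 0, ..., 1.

Take the total order a < b < c < d < e < f < g < h < i on the vertex set. Then K (dimension 1) consists of the simplices:

  0-simplices (9): a, b, c, d, e, f, g, h, i
  1-simplices (12): ah, ai, bd, bh, cg, ch, dh, ef, eh, fh, gh, hi

Hence C_0 ≅ Z^9, C_1 ≅ Z^12.

The boundary map ∂_1: C_1 → C_0 sends each edge [p,q] (with p < q) to q − p. For instance
  ∂bh = h − b.
This gives a 9×12 integer matrix of rank 8; reducing to Smith normal form yields diagonal entries (1,1,1,1,1,1,1,1).

From H_k ≅ ker(∂_k) / im(∂_{k+1}) we obtain:

  H_0: rank C_0 − rank ∂_1 = 9 − 8 = 1, and the invariant factors of ∂_1 are all 1, so H_0 ≅ Z.
  H_1: rank ker ∂_1 − rank ∂_2 = (12 − 8) − 0 = 4, and there is no ∂_2, so H_1 ≅ Z^4.

As a check, the Euler characteristic is 9 − 12 = -3, which agrees with 1 − 4 = -3.

H_0 ≅ Z,  H_1 ≅ Z^4.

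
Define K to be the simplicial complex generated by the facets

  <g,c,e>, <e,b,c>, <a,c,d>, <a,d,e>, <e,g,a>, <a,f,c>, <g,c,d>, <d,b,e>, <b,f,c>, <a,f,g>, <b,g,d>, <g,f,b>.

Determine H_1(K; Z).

Order the vertices as a < b < c < d < e < f < g. Listing each simplex with vertices in this order, K has dimension 2 with simplices:

  0-simplices (7): a, b, c, d, e, f, g
  1-simplices (18): ac, ad, ae, af, ag, bc, bd, be, bf, bg, cd, ce, cf, cg, de, dg, eg, fg
  2-simplices (12): acd, acf, ade, aeg, afg, bce, bcf, bde, bdg, bfg, cdg, ceg

so the chain groups are C_0 ≅ Z^7, C_1 ≅ Z^18, C_2 ≅ Z^12.

∂_1: C_1 → C_0 is given by ∂[p,q] = [q] − [p].
The 7×18 boundary matrix has rank 6 and Smith normal form diag(1,1,1,1,1,1).

The boundary map ∂_2: C_2 → C_1 acts by ∂[p,q,r] = [q,r] − [p,r] + [p,q]. For instance
  ∂bcf = cf − bf + bc,
  ∂acf = cf − af + ac.
This gives a 18×12 integer matrix of rank 12; reducing to Smith normal form yields diagonal entries (1,1,1,1,1,1,1,1,1,1,1,2).

Reading off H_k = ker ∂_k / im ∂_{k+1}:

  H_1: rank ker ∂_1 − rank ∂_2 = (18 − 6) − 12 = 0, and ∂_2 has invariant factor 2 > 1, so H_1 ≅ Z/2.

H_1 ≅ Z/2.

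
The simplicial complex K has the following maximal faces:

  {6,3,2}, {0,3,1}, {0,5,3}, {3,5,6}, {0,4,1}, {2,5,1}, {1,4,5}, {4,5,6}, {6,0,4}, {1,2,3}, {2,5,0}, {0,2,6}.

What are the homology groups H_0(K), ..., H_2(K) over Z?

Fix the vertex order 0 < 1 < 2 < 3 < 4 < 5 < 6 and write every simplex with vertices in increasing order. Then dim K = 2 and the simplices of K are:

  0-simplices (7): [0], [1], [2], [3], [4], [5], [6]
  1-simplices (18): [0,1], [0,2], [0,3], [0,4], [0,5], [0,6], [1,2], [1,3], [1,4], [1,5], [2,3], [2,5], [2,6], [3,5], [3,6], [4,5], [4,6], [5,6]
  2-simplices (12): [0,1,3], [0,1,4], [0,2,5], [0,2,6], [0,3,5], [0,4,6], [1,2,3], [1,2,5], [1,4,5], [2,3,6], [3,5,6], [4,5,6]

Hence C_0 ≅ Z^7, C_1 ≅ Z^18, C_2 ≅ Z^12.

∂_1: C_1 → C_0 sends each edge [p,q] (with p < q) to q − p.
This gives a 7×18 integer matrix of rank 6; reducing to Smith normal form yields diagonal entries (1,1,1,1,1,1).

∂_2: C_2 → C_1 acts by ∂[p,q,r] = [q,r] − [p,r] + [p,q]. For instance
  ∂[0,4,6] = [4,6] − [0,6] + [0,4],
  ∂[1,2,5] = [2,5] − [1,5] + [1,2].
This gives a 18×12 integer matrix of rank 12; reducing to Smith normal form yields diagonal entries (1,1,1,1,1,1,1,1,1,1,1,2).

Reading off H_k = ker ∂_k / im ∂_{k+1}:

  H_0: rank C_0 − rank ∂_1 = 7 − 6 = 1, and the invariant factors of ∂_1 are all 1, so H_0 = Z.
  H_1: rank ker ∂_1 − rank ∂_2 = (18 − 6) − 12 = 0, and ∂_2 has invariant factor 2 > 1, so H_1 = Z_2.
  H_2: rank ker ∂_2 − rank ∂_3 = (12 − 12) − 0 = 0, and there is no ∂_3, so H_2 = 0.

As a check, the Euler characteristic is 7 − 18 + 12 = 1, which agrees with 1 − 0 + 0 = 1.

H_0 = Z,  H_1 = Z_2,  H_2 = 0.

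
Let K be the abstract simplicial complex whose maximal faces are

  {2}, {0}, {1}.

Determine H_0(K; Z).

H_0 = Z^3.

K has 3 vertices.
rank ∂_0 = 0, rank ∂_1 = 0 ⇒ b_0 = 3 − 0 − 0 = 3. So H_0 = Z^3.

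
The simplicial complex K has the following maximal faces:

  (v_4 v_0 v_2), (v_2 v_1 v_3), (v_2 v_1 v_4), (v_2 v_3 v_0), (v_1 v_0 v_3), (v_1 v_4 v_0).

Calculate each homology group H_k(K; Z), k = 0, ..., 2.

H_0 = Z,  H_1 = 0,  H_2 = Z.

Fix the vertex order v_0 < v_1 < v_2 < v_3 < v_4 and write every simplex with vertices in increasing order. Then dim K = 2 and the simplices of K are:

  0-simplices (5): [v_0], [v_1], [v_2], [v_3], [v_4]
  1-simplices (9): [v_0,v_1], [v_0,v_2], [v_0,v_3], [v_0,v_4], [v_1,v_2], [v_1,v_3], [v_1,v_4], [v_2,v_3], [v_2,v_4]
  2-simplices (6): [v_0,v_1,v_3], [v_0,v_1,v_4], [v_0,v_2,v_3], [v_0,v_2,v_4], [v_1,v_2,v_3], [v_1,v_2,v_4]

so the chain groups are C_0 ≅ Z^5, C_1 ≅ Z^9, C_2 ≅ Z^6.

Boundary ∂_1: C_1 → C_0 sends each edge [p,q] (with p < q) to q − p.
The resulting 5×9 matrix has rank 4, and its Smith normal form has invariant factors (1,1,1,1).

The boundary map ∂_2: C_2 → C_1 acts by ∂[p,q,r] = [q,r] − [p,r] + [p,q]. For instance
  ∂[v_0,v_1,v_3] = [v_1,v_3] − [v_0,v_3] + [v_0,v_1],
  ∂[v_0,v_1,v_4] = [v_1,v_4] − [v_0,v_4] + [v_0,v_1].
As a 9×6 matrix over Z this has rank 5, with invariant factors (1,1,1,1,1).

Computing H_k = (kernel of ∂_k) / (image of ∂_{k+1}):

  H_0: rank C_0 − rank ∂_1 = 5 − 4 = 1, and the invariant factors of ∂_1 are all 1, so H_0 = Z.
  H_1: rank ker ∂_1 − rank ∂_2 = (9 − 4) − 5 = 0, and the invariant factors of ∂_2 are all 1, so H_1 = 0.
  H_2: rank ker ∂_2 − rank ∂_3 = (6 − 5) − 0 = 1, and there is no ∂_3, so H_2 = Z.

As a check, the Euler characteristic is 5 − 9 + 6 = 2, which agrees with 1 − 0 + 1 = 2.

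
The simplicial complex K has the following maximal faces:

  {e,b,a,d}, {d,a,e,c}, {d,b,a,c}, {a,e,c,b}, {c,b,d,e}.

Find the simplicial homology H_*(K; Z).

K has 5 vertices, 10 edges, 10 triangles, 5 3-simplices.
rank ∂_0 = 0, rank ∂_1 = 4 ⇒ b_0 = 5 − 0 − 4 = 1; all invariant factors of ∂_1 are 1 so no torsion. So H_0 ≅ Z.
rank ∂_1 = 4, rank ∂_2 = 6 ⇒ b_1 = 10 − 4 − 6 = 0; all invariant factors of ∂_2 are 1 so no torsion. So H_1 ≅ 0.
rank ∂_2 = 6, rank ∂_3 = 4 ⇒ b_2 = 10 − 6 − 4 = 0; all invariant factors of ∂_3 are 1 so no torsion. So H_2 ≅ 0.
rank ∂_3 = 4, rank ∂_4 = 0 ⇒ b_3 = 5 − 4 − 0 = 1. So H_3 ≅ Z.

H_0 ≅ Z,  H_1 = 0,  H_2 = 0,  H_3 ≅ Z.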